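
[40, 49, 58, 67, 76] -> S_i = 40 + 9*i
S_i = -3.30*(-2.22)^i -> [-3.3, 7.33, -16.26, 36.11, -80.15]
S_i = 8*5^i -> [8, 40, 200, 1000, 5000]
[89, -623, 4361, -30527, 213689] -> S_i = 89*-7^i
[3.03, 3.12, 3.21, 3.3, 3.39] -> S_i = 3.03 + 0.09*i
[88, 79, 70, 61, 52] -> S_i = 88 + -9*i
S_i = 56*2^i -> [56, 112, 224, 448, 896]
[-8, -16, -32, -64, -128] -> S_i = -8*2^i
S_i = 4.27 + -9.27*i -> [4.27, -5.0, -14.27, -23.54, -32.81]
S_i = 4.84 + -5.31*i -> [4.84, -0.47, -5.78, -11.09, -16.4]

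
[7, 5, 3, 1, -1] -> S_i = 7 + -2*i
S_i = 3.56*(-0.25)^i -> [3.56, -0.89, 0.22, -0.06, 0.01]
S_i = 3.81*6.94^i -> [3.81, 26.44, 183.5, 1273.51, 8838.18]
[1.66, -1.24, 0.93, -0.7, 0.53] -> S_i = 1.66*(-0.75)^i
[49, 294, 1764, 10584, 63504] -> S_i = 49*6^i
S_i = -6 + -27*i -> [-6, -33, -60, -87, -114]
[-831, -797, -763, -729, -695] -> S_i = -831 + 34*i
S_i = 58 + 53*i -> [58, 111, 164, 217, 270]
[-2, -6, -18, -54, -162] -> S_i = -2*3^i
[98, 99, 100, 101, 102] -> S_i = 98 + 1*i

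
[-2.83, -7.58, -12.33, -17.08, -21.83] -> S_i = -2.83 + -4.75*i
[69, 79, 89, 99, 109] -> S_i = 69 + 10*i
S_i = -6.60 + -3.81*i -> [-6.6, -10.41, -14.22, -18.03, -21.84]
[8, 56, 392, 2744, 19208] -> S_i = 8*7^i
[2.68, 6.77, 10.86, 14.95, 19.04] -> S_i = 2.68 + 4.09*i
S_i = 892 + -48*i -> [892, 844, 796, 748, 700]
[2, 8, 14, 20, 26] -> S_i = 2 + 6*i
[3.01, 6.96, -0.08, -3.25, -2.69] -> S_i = Random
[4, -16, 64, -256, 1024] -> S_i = 4*-4^i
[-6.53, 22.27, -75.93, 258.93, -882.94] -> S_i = -6.53*(-3.41)^i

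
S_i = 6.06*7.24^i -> [6.06, 43.87, 317.65, 2299.79, 16650.49]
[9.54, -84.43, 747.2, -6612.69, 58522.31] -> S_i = 9.54*(-8.85)^i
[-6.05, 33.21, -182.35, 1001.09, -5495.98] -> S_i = -6.05*(-5.49)^i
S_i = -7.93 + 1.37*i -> [-7.93, -6.56, -5.19, -3.82, -2.45]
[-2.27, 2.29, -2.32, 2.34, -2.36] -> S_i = -2.27*(-1.01)^i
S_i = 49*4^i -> [49, 196, 784, 3136, 12544]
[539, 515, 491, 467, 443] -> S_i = 539 + -24*i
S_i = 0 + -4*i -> [0, -4, -8, -12, -16]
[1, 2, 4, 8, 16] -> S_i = 1*2^i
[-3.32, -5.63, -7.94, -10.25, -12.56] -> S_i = -3.32 + -2.31*i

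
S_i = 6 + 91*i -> [6, 97, 188, 279, 370]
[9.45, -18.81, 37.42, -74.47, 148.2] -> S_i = 9.45*(-1.99)^i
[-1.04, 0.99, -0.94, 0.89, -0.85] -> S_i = -1.04*(-0.95)^i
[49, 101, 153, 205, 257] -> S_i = 49 + 52*i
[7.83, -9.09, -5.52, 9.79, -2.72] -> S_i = Random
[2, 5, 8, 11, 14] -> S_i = 2 + 3*i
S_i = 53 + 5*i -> [53, 58, 63, 68, 73]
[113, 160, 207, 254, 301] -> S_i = 113 + 47*i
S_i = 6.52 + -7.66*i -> [6.52, -1.14, -8.8, -16.46, -24.12]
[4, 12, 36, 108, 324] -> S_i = 4*3^i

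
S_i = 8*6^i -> [8, 48, 288, 1728, 10368]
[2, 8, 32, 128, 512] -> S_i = 2*4^i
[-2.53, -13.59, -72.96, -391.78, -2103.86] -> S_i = -2.53*5.37^i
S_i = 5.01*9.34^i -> [5.01, 46.79, 437.05, 4082.05, 38126.35]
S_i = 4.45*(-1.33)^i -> [4.45, -5.92, 7.87, -10.47, 13.92]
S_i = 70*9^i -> [70, 630, 5670, 51030, 459270]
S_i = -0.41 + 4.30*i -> [-0.41, 3.89, 8.19, 12.49, 16.79]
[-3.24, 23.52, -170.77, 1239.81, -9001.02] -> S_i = -3.24*(-7.26)^i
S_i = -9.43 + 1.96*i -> [-9.43, -7.47, -5.51, -3.55, -1.59]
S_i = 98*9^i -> [98, 882, 7938, 71442, 642978]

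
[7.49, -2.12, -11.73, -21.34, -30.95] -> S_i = 7.49 + -9.61*i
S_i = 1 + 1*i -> [1, 2, 3, 4, 5]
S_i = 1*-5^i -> [1, -5, 25, -125, 625]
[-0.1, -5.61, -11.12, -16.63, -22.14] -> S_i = -0.10 + -5.51*i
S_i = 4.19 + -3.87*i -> [4.19, 0.32, -3.55, -7.42, -11.29]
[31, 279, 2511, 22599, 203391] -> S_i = 31*9^i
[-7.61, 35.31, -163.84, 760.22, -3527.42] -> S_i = -7.61*(-4.64)^i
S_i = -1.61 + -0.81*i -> [-1.61, -2.42, -3.23, -4.04, -4.85]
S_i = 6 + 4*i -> [6, 10, 14, 18, 22]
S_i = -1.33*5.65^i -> [-1.33, -7.51, -42.46, -239.88, -1355.33]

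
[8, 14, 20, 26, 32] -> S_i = 8 + 6*i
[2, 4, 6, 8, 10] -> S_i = 2 + 2*i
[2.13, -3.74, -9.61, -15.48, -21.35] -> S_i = 2.13 + -5.87*i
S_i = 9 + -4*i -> [9, 5, 1, -3, -7]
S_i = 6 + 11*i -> [6, 17, 28, 39, 50]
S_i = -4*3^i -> [-4, -12, -36, -108, -324]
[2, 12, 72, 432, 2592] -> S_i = 2*6^i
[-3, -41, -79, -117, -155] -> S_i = -3 + -38*i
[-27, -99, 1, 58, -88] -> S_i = Random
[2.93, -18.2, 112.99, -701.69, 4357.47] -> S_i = 2.93*(-6.21)^i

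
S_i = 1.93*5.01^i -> [1.93, 9.67, 48.44, 242.7, 1215.93]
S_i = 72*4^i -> [72, 288, 1152, 4608, 18432]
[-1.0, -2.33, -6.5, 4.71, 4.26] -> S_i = Random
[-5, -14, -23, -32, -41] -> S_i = -5 + -9*i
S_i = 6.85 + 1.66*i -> [6.85, 8.51, 10.17, 11.83, 13.49]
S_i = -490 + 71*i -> [-490, -419, -348, -277, -206]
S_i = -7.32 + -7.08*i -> [-7.32, -14.4, -21.48, -28.56, -35.64]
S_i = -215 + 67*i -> [-215, -148, -81, -14, 53]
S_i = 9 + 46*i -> [9, 55, 101, 147, 193]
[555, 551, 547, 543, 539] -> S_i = 555 + -4*i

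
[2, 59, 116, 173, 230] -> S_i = 2 + 57*i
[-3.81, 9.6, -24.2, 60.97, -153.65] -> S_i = -3.81*(-2.52)^i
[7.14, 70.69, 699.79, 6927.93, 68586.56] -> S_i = 7.14*9.90^i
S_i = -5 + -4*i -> [-5, -9, -13, -17, -21]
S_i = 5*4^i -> [5, 20, 80, 320, 1280]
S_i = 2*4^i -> [2, 8, 32, 128, 512]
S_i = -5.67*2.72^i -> [-5.67, -15.42, -41.95, -114.1, -310.35]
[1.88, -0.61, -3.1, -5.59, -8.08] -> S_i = 1.88 + -2.49*i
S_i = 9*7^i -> [9, 63, 441, 3087, 21609]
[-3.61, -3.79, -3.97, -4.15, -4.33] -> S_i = -3.61 + -0.18*i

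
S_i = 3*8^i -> [3, 24, 192, 1536, 12288]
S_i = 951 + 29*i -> [951, 980, 1009, 1038, 1067]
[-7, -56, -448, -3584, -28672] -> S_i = -7*8^i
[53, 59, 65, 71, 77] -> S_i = 53 + 6*i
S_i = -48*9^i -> [-48, -432, -3888, -34992, -314928]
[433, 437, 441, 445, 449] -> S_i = 433 + 4*i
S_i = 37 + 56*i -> [37, 93, 149, 205, 261]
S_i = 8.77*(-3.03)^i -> [8.77, -26.57, 80.52, -243.96, 739.21]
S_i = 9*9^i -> [9, 81, 729, 6561, 59049]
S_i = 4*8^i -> [4, 32, 256, 2048, 16384]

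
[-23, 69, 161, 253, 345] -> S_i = -23 + 92*i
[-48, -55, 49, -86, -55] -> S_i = Random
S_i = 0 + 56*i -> [0, 56, 112, 168, 224]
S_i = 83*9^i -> [83, 747, 6723, 60507, 544563]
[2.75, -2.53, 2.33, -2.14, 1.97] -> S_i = 2.75*(-0.92)^i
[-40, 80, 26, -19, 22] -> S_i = Random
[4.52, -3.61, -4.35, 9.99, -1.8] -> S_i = Random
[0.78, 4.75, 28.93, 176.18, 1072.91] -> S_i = 0.78*6.09^i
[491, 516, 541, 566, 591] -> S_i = 491 + 25*i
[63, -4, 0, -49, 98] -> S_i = Random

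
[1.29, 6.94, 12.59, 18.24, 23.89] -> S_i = 1.29 + 5.65*i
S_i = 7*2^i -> [7, 14, 28, 56, 112]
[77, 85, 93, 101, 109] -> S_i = 77 + 8*i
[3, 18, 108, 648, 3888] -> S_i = 3*6^i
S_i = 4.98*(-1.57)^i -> [4.98, -7.82, 12.28, -19.27, 30.26]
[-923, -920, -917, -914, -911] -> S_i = -923 + 3*i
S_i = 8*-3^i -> [8, -24, 72, -216, 648]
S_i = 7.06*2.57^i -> [7.06, 18.14, 46.63, 119.84, 307.99]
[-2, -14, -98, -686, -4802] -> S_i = -2*7^i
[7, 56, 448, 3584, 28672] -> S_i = 7*8^i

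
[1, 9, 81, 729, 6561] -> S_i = 1*9^i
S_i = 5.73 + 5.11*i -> [5.73, 10.84, 15.95, 21.06, 26.17]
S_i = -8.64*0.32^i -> [-8.64, -2.76, -0.88, -0.28, -0.09]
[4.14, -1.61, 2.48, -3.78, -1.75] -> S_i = Random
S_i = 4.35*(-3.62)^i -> [4.35, -15.75, 57.0, -206.35, 747.01]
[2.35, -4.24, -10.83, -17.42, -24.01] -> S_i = 2.35 + -6.59*i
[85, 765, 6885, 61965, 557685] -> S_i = 85*9^i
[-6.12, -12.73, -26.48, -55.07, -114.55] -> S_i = -6.12*2.08^i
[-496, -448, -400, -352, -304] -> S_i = -496 + 48*i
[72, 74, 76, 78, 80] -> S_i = 72 + 2*i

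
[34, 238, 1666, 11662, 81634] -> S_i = 34*7^i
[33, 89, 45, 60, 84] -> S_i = Random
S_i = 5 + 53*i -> [5, 58, 111, 164, 217]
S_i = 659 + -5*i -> [659, 654, 649, 644, 639]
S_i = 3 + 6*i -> [3, 9, 15, 21, 27]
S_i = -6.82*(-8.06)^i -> [-6.82, 54.97, -443.05, 3571.0, -28782.24]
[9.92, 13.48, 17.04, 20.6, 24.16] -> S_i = 9.92 + 3.56*i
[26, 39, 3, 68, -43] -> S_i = Random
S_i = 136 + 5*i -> [136, 141, 146, 151, 156]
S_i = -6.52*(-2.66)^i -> [-6.52, 17.34, -46.13, 122.71, -326.42]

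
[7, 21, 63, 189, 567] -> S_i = 7*3^i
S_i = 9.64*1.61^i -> [9.64, 15.52, 24.99, 40.23, 64.77]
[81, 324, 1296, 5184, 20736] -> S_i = 81*4^i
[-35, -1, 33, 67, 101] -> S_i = -35 + 34*i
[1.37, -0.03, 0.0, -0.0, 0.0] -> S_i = 1.37*(-0.02)^i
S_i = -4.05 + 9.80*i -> [-4.05, 5.75, 15.55, 25.35, 35.15]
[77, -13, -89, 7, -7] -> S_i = Random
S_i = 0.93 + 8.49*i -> [0.93, 9.42, 17.91, 26.4, 34.89]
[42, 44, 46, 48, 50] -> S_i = 42 + 2*i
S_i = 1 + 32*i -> [1, 33, 65, 97, 129]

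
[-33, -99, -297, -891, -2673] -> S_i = -33*3^i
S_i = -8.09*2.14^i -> [-8.09, -17.31, -37.05, -79.28, -169.67]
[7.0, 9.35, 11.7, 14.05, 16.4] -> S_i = 7.00 + 2.35*i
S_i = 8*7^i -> [8, 56, 392, 2744, 19208]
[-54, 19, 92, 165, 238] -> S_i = -54 + 73*i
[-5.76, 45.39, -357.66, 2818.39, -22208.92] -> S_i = -5.76*(-7.88)^i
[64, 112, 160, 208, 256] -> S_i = 64 + 48*i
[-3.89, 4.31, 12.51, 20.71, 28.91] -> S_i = -3.89 + 8.20*i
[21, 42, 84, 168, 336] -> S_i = 21*2^i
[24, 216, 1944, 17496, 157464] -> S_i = 24*9^i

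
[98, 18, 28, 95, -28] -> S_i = Random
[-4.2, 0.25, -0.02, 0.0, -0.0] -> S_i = -4.20*(-0.06)^i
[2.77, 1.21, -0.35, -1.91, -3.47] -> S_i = 2.77 + -1.56*i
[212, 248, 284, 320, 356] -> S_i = 212 + 36*i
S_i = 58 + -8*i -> [58, 50, 42, 34, 26]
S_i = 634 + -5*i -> [634, 629, 624, 619, 614]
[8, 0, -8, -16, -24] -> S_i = 8 + -8*i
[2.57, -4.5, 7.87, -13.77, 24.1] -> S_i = 2.57*(-1.75)^i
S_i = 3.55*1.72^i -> [3.55, 6.11, 10.5, 18.06, 31.07]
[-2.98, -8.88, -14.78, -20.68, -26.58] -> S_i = -2.98 + -5.90*i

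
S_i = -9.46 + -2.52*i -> [-9.46, -11.98, -14.5, -17.02, -19.54]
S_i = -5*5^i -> [-5, -25, -125, -625, -3125]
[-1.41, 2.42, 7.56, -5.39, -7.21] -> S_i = Random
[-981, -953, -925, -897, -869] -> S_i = -981 + 28*i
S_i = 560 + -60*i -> [560, 500, 440, 380, 320]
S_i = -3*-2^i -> [-3, 6, -12, 24, -48]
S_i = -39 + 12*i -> [-39, -27, -15, -3, 9]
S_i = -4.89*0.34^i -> [-4.89, -1.66, -0.57, -0.19, -0.07]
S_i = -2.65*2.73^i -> [-2.65, -7.23, -19.75, -53.92, -147.2]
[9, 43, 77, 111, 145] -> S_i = 9 + 34*i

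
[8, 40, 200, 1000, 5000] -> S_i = 8*5^i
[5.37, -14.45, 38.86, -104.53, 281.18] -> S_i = 5.37*(-2.69)^i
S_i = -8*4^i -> [-8, -32, -128, -512, -2048]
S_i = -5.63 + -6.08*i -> [-5.63, -11.71, -17.79, -23.87, -29.95]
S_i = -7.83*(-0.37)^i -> [-7.83, 2.9, -1.07, 0.4, -0.15]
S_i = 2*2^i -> [2, 4, 8, 16, 32]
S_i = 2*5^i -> [2, 10, 50, 250, 1250]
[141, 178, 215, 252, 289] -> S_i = 141 + 37*i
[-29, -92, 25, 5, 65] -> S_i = Random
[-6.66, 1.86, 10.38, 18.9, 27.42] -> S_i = -6.66 + 8.52*i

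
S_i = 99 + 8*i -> [99, 107, 115, 123, 131]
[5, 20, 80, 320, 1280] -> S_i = 5*4^i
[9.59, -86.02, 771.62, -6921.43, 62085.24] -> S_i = 9.59*(-8.97)^i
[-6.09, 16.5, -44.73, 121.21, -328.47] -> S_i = -6.09*(-2.71)^i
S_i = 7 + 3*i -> [7, 10, 13, 16, 19]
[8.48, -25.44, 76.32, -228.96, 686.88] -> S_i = 8.48*(-3.00)^i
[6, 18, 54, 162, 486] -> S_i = 6*3^i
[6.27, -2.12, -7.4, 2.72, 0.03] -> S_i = Random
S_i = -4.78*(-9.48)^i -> [-4.78, 45.31, -429.58, 4072.42, -38606.57]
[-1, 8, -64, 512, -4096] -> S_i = -1*-8^i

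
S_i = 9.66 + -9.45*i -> [9.66, 0.21, -9.24, -18.69, -28.14]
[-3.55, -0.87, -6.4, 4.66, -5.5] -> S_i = Random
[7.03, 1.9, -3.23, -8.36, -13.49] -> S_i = 7.03 + -5.13*i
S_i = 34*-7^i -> [34, -238, 1666, -11662, 81634]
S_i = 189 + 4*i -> [189, 193, 197, 201, 205]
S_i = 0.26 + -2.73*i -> [0.26, -2.47, -5.2, -7.93, -10.66]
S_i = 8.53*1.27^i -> [8.53, 10.83, 13.76, 17.47, 22.19]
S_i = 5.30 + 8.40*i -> [5.3, 13.7, 22.1, 30.5, 38.9]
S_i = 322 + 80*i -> [322, 402, 482, 562, 642]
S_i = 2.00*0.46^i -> [2.0, 0.92, 0.42, 0.19, 0.09]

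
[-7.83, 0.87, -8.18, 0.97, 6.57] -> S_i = Random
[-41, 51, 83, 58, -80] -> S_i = Random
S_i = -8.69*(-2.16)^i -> [-8.69, 18.77, -40.54, 87.58, -189.16]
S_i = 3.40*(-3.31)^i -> [3.4, -11.25, 37.25, -123.3, 408.12]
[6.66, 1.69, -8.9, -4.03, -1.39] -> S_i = Random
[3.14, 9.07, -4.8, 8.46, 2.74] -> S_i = Random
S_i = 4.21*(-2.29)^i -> [4.21, -9.64, 22.08, -50.56, 115.78]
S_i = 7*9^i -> [7, 63, 567, 5103, 45927]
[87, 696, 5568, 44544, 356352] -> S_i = 87*8^i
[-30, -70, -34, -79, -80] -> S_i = Random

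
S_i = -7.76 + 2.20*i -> [-7.76, -5.56, -3.36, -1.16, 1.04]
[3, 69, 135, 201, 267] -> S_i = 3 + 66*i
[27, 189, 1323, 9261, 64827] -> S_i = 27*7^i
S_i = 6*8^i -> [6, 48, 384, 3072, 24576]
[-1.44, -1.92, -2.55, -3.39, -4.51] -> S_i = -1.44*1.33^i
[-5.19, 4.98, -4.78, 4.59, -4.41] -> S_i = -5.19*(-0.96)^i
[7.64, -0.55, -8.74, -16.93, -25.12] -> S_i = 7.64 + -8.19*i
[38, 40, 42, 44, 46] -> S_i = 38 + 2*i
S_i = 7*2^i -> [7, 14, 28, 56, 112]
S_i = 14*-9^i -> [14, -126, 1134, -10206, 91854]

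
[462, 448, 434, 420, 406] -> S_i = 462 + -14*i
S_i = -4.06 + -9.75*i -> [-4.06, -13.81, -23.56, -33.31, -43.06]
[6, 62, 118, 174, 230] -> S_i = 6 + 56*i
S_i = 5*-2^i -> [5, -10, 20, -40, 80]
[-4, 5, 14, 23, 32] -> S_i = -4 + 9*i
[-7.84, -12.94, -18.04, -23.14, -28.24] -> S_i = -7.84 + -5.10*i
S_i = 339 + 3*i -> [339, 342, 345, 348, 351]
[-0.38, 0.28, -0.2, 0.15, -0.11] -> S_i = -0.38*(-0.73)^i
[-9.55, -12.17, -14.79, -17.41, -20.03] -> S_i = -9.55 + -2.62*i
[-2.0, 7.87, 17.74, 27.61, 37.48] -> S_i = -2.00 + 9.87*i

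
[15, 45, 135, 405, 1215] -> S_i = 15*3^i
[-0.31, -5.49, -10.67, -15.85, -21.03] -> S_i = -0.31 + -5.18*i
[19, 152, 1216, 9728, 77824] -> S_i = 19*8^i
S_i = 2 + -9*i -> [2, -7, -16, -25, -34]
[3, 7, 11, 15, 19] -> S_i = 3 + 4*i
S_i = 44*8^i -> [44, 352, 2816, 22528, 180224]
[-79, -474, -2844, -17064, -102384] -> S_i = -79*6^i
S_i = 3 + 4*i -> [3, 7, 11, 15, 19]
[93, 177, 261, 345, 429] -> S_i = 93 + 84*i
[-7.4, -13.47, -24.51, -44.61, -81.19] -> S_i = -7.40*1.82^i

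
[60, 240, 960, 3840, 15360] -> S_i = 60*4^i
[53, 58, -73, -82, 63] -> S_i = Random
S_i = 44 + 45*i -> [44, 89, 134, 179, 224]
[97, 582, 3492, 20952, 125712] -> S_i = 97*6^i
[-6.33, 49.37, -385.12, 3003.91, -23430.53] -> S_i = -6.33*(-7.80)^i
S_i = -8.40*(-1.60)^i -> [-8.4, 13.44, -21.5, 34.41, -55.05]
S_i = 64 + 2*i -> [64, 66, 68, 70, 72]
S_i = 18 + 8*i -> [18, 26, 34, 42, 50]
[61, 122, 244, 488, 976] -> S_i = 61*2^i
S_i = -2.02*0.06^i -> [-2.02, -0.12, -0.01, -0.0, -0.0]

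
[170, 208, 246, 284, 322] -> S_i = 170 + 38*i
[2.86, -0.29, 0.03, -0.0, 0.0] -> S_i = 2.86*(-0.10)^i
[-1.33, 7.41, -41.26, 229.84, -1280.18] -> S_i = -1.33*(-5.57)^i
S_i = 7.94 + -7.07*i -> [7.94, 0.87, -6.2, -13.27, -20.34]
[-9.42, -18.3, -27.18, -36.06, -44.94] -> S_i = -9.42 + -8.88*i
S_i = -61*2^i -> [-61, -122, -244, -488, -976]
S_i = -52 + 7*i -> [-52, -45, -38, -31, -24]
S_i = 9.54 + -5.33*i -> [9.54, 4.21, -1.12, -6.45, -11.78]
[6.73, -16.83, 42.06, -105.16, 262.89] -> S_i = 6.73*(-2.50)^i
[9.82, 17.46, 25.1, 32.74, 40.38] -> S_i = 9.82 + 7.64*i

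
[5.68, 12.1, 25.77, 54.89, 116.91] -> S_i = 5.68*2.13^i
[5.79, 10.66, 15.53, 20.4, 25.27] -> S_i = 5.79 + 4.87*i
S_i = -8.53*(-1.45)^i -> [-8.53, 12.37, -17.93, 26.0, -37.71]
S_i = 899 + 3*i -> [899, 902, 905, 908, 911]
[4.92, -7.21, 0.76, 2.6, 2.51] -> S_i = Random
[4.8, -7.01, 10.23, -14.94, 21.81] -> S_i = 4.80*(-1.46)^i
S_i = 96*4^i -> [96, 384, 1536, 6144, 24576]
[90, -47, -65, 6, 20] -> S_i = Random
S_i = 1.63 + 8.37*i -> [1.63, 10.0, 18.37, 26.74, 35.11]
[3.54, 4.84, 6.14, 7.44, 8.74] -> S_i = 3.54 + 1.30*i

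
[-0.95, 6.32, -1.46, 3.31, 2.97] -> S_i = Random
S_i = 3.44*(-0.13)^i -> [3.44, -0.45, 0.06, -0.01, 0.0]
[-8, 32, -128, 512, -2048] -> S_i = -8*-4^i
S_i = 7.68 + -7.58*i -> [7.68, 0.1, -7.48, -15.06, -22.64]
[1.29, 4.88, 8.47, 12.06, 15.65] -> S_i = 1.29 + 3.59*i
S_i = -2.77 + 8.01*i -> [-2.77, 5.24, 13.25, 21.26, 29.27]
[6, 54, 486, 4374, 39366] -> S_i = 6*9^i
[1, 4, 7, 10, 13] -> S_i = 1 + 3*i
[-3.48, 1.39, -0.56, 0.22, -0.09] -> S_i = -3.48*(-0.40)^i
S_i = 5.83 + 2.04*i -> [5.83, 7.87, 9.91, 11.95, 13.99]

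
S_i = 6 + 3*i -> [6, 9, 12, 15, 18]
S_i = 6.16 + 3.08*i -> [6.16, 9.24, 12.32, 15.4, 18.48]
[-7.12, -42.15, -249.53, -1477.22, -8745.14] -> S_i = -7.12*5.92^i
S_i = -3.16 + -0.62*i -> [-3.16, -3.78, -4.4, -5.02, -5.64]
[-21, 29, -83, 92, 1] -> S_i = Random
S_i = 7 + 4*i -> [7, 11, 15, 19, 23]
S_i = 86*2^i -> [86, 172, 344, 688, 1376]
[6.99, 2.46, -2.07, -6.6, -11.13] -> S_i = 6.99 + -4.53*i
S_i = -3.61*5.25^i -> [-3.61, -18.95, -99.5, -522.38, -2742.49]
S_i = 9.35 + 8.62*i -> [9.35, 17.97, 26.59, 35.21, 43.83]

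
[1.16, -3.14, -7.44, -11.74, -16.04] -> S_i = 1.16 + -4.30*i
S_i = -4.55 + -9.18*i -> [-4.55, -13.73, -22.91, -32.09, -41.27]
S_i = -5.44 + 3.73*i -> [-5.44, -1.71, 2.02, 5.75, 9.48]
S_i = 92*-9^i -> [92, -828, 7452, -67068, 603612]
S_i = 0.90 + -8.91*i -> [0.9, -8.01, -16.92, -25.83, -34.74]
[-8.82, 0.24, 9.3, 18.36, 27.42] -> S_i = -8.82 + 9.06*i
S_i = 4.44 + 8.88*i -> [4.44, 13.32, 22.2, 31.08, 39.96]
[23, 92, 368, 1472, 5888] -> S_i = 23*4^i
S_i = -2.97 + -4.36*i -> [-2.97, -7.33, -11.69, -16.05, -20.41]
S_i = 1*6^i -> [1, 6, 36, 216, 1296]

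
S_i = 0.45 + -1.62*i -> [0.45, -1.17, -2.79, -4.41, -6.03]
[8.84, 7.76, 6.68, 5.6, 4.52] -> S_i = 8.84 + -1.08*i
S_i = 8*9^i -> [8, 72, 648, 5832, 52488]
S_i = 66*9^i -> [66, 594, 5346, 48114, 433026]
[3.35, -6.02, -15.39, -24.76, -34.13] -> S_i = 3.35 + -9.37*i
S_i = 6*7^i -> [6, 42, 294, 2058, 14406]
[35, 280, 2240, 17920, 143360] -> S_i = 35*8^i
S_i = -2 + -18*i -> [-2, -20, -38, -56, -74]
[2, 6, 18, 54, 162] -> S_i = 2*3^i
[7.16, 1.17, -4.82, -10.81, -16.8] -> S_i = 7.16 + -5.99*i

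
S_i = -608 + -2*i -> [-608, -610, -612, -614, -616]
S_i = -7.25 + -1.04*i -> [-7.25, -8.29, -9.33, -10.37, -11.41]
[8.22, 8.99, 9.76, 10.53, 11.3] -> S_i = 8.22 + 0.77*i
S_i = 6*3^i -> [6, 18, 54, 162, 486]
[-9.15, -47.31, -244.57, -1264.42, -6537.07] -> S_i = -9.15*5.17^i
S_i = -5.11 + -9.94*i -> [-5.11, -15.05, -24.99, -34.93, -44.87]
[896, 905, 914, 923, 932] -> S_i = 896 + 9*i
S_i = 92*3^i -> [92, 276, 828, 2484, 7452]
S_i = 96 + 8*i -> [96, 104, 112, 120, 128]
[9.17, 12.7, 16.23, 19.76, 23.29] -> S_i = 9.17 + 3.53*i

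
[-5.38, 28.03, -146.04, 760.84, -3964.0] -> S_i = -5.38*(-5.21)^i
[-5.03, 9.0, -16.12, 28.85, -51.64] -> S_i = -5.03*(-1.79)^i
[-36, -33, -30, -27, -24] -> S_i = -36 + 3*i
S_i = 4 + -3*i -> [4, 1, -2, -5, -8]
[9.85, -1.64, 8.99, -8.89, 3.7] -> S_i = Random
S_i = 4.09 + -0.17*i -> [4.09, 3.92, 3.75, 3.58, 3.41]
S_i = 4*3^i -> [4, 12, 36, 108, 324]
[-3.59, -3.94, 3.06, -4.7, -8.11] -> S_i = Random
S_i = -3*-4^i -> [-3, 12, -48, 192, -768]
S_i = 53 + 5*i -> [53, 58, 63, 68, 73]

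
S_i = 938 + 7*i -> [938, 945, 952, 959, 966]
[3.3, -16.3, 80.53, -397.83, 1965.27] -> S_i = 3.30*(-4.94)^i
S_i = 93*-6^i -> [93, -558, 3348, -20088, 120528]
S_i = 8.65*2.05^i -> [8.65, 17.73, 36.35, 74.52, 152.77]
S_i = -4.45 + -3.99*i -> [-4.45, -8.44, -12.43, -16.42, -20.41]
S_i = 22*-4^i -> [22, -88, 352, -1408, 5632]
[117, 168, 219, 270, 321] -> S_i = 117 + 51*i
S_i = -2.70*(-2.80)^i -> [-2.7, 7.56, -21.17, 59.27, -165.96]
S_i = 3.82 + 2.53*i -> [3.82, 6.35, 8.88, 11.41, 13.94]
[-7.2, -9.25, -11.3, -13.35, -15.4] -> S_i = -7.20 + -2.05*i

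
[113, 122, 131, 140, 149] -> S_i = 113 + 9*i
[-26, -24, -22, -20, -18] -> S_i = -26 + 2*i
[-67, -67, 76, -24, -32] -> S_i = Random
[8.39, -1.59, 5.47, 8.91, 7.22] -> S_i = Random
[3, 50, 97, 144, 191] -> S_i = 3 + 47*i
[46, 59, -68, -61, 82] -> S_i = Random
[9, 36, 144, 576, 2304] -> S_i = 9*4^i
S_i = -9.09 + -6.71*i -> [-9.09, -15.8, -22.51, -29.22, -35.93]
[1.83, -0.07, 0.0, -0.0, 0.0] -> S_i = 1.83*(-0.04)^i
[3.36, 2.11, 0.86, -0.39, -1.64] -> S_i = 3.36 + -1.25*i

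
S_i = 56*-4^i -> [56, -224, 896, -3584, 14336]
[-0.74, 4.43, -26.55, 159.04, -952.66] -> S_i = -0.74*(-5.99)^i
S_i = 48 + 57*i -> [48, 105, 162, 219, 276]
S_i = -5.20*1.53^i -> [-5.2, -7.96, -12.17, -18.62, -28.5]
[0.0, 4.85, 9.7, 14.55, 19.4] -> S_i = 0.00 + 4.85*i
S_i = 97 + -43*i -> [97, 54, 11, -32, -75]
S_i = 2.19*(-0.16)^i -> [2.19, -0.35, 0.06, -0.01, 0.0]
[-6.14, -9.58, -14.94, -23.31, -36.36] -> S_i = -6.14*1.56^i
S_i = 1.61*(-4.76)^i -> [1.61, -7.66, 36.48, -173.64, 826.52]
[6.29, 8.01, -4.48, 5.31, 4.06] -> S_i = Random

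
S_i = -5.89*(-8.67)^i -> [-5.89, 51.07, -442.74, 3838.6, -33280.64]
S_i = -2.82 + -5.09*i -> [-2.82, -7.91, -13.0, -18.09, -23.18]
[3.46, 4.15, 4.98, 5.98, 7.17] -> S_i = 3.46*1.20^i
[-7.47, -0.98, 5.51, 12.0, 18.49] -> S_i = -7.47 + 6.49*i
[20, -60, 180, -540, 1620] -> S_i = 20*-3^i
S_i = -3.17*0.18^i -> [-3.17, -0.57, -0.1, -0.02, -0.0]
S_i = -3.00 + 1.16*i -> [-3.0, -1.84, -0.68, 0.48, 1.64]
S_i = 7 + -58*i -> [7, -51, -109, -167, -225]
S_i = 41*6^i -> [41, 246, 1476, 8856, 53136]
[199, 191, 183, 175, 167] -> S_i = 199 + -8*i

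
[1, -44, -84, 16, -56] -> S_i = Random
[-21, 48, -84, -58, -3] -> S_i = Random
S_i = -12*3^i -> [-12, -36, -108, -324, -972]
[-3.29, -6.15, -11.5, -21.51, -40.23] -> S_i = -3.29*1.87^i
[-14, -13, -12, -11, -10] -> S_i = -14 + 1*i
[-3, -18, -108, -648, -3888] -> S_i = -3*6^i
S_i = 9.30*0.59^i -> [9.3, 5.49, 3.24, 1.91, 1.13]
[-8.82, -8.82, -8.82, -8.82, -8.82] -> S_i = -8.82 + -0.00*i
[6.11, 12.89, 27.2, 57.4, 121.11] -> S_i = 6.11*2.11^i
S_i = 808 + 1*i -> [808, 809, 810, 811, 812]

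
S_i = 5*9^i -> [5, 45, 405, 3645, 32805]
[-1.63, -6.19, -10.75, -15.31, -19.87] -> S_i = -1.63 + -4.56*i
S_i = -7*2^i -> [-7, -14, -28, -56, -112]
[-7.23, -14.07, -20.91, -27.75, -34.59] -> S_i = -7.23 + -6.84*i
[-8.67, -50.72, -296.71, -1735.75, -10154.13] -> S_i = -8.67*5.85^i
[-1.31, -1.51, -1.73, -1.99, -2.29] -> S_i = -1.31*1.15^i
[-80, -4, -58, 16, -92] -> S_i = Random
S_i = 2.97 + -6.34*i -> [2.97, -3.37, -9.71, -16.05, -22.39]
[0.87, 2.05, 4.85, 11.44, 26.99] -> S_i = 0.87*2.36^i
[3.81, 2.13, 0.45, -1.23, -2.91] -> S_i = 3.81 + -1.68*i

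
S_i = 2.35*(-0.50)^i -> [2.35, -1.18, 0.59, -0.29, 0.15]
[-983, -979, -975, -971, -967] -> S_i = -983 + 4*i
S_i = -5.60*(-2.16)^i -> [-5.6, 12.1, -26.13, 56.44, -121.9]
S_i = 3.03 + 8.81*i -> [3.03, 11.84, 20.65, 29.46, 38.27]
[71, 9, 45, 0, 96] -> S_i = Random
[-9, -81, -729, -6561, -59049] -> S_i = -9*9^i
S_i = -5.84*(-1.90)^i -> [-5.84, 11.1, -21.08, 40.06, -76.11]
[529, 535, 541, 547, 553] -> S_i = 529 + 6*i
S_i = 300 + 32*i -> [300, 332, 364, 396, 428]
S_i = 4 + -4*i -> [4, 0, -4, -8, -12]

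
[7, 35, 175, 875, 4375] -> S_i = 7*5^i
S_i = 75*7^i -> [75, 525, 3675, 25725, 180075]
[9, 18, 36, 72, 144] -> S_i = 9*2^i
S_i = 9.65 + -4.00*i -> [9.65, 5.65, 1.65, -2.35, -6.35]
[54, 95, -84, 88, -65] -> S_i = Random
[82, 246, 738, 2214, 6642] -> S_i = 82*3^i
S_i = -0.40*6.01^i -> [-0.4, -2.4, -14.45, -86.83, -521.86]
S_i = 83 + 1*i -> [83, 84, 85, 86, 87]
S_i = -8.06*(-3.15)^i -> [-8.06, 25.39, -79.98, 251.92, -793.56]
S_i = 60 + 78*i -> [60, 138, 216, 294, 372]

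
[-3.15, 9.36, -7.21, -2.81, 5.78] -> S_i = Random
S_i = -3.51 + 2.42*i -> [-3.51, -1.09, 1.33, 3.75, 6.17]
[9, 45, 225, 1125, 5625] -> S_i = 9*5^i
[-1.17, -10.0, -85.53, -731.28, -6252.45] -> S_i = -1.17*8.55^i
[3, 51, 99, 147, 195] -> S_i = 3 + 48*i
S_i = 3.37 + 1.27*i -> [3.37, 4.64, 5.91, 7.18, 8.45]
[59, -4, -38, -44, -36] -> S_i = Random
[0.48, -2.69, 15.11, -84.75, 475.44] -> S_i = 0.48*(-5.61)^i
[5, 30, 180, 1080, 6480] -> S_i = 5*6^i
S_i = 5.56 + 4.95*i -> [5.56, 10.51, 15.46, 20.41, 25.36]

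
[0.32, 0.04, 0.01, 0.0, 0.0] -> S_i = 0.32*0.13^i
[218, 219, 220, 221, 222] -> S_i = 218 + 1*i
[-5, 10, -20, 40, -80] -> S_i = -5*-2^i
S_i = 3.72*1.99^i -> [3.72, 7.4, 14.73, 29.32, 58.34]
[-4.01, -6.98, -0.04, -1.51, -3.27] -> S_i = Random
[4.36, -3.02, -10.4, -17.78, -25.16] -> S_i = 4.36 + -7.38*i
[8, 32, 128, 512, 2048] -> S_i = 8*4^i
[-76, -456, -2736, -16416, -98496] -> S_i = -76*6^i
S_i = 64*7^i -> [64, 448, 3136, 21952, 153664]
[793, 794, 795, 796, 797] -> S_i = 793 + 1*i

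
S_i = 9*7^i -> [9, 63, 441, 3087, 21609]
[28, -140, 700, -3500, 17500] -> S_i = 28*-5^i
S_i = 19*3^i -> [19, 57, 171, 513, 1539]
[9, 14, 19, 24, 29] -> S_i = 9 + 5*i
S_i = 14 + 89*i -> [14, 103, 192, 281, 370]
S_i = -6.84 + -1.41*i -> [-6.84, -8.25, -9.66, -11.07, -12.48]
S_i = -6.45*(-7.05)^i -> [-6.45, 45.47, -320.58, 2260.1, -15933.68]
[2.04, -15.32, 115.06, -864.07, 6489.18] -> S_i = 2.04*(-7.51)^i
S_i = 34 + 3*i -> [34, 37, 40, 43, 46]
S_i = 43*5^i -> [43, 215, 1075, 5375, 26875]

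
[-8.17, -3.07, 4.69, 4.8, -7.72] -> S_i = Random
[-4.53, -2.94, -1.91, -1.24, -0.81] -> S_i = -4.53*0.65^i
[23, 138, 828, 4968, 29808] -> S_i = 23*6^i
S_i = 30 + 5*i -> [30, 35, 40, 45, 50]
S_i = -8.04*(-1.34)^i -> [-8.04, 10.77, -14.44, 19.35, -25.92]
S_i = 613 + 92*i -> [613, 705, 797, 889, 981]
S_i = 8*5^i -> [8, 40, 200, 1000, 5000]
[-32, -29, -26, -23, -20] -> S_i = -32 + 3*i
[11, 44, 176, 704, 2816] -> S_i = 11*4^i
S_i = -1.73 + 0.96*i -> [-1.73, -0.77, 0.19, 1.15, 2.11]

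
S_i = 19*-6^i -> [19, -114, 684, -4104, 24624]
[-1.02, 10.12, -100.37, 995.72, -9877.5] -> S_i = -1.02*(-9.92)^i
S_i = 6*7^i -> [6, 42, 294, 2058, 14406]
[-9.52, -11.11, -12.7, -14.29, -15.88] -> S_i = -9.52 + -1.59*i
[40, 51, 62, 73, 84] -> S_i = 40 + 11*i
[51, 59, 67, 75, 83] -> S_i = 51 + 8*i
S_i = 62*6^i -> [62, 372, 2232, 13392, 80352]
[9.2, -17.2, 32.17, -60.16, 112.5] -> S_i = 9.20*(-1.87)^i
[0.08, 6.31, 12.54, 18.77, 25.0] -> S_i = 0.08 + 6.23*i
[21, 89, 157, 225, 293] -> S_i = 21 + 68*i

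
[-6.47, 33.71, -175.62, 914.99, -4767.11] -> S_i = -6.47*(-5.21)^i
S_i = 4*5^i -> [4, 20, 100, 500, 2500]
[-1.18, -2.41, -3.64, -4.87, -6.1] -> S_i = -1.18 + -1.23*i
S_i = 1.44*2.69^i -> [1.44, 3.87, 10.42, 28.03, 75.4]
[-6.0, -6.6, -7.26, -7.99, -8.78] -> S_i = -6.00*1.10^i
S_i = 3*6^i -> [3, 18, 108, 648, 3888]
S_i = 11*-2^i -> [11, -22, 44, -88, 176]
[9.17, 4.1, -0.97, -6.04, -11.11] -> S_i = 9.17 + -5.07*i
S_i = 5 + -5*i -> [5, 0, -5, -10, -15]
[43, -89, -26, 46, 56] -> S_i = Random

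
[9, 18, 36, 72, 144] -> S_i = 9*2^i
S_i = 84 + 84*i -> [84, 168, 252, 336, 420]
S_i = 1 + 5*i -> [1, 6, 11, 16, 21]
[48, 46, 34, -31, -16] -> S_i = Random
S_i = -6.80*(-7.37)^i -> [-6.8, 50.12, -369.35, 2722.15, -20062.21]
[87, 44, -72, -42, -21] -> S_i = Random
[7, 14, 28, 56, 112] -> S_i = 7*2^i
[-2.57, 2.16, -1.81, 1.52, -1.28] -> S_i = -2.57*(-0.84)^i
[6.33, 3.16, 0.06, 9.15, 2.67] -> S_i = Random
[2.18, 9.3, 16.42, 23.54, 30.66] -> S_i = 2.18 + 7.12*i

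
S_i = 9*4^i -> [9, 36, 144, 576, 2304]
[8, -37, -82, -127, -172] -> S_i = 8 + -45*i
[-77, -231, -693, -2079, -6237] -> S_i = -77*3^i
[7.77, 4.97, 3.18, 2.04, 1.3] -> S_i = 7.77*0.64^i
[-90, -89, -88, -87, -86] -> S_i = -90 + 1*i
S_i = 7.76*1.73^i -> [7.76, 13.42, 23.22, 40.18, 69.51]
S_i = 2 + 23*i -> [2, 25, 48, 71, 94]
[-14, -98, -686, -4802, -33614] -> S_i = -14*7^i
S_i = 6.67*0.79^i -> [6.67, 5.27, 4.16, 3.29, 2.6]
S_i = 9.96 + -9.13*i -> [9.96, 0.83, -8.3, -17.43, -26.56]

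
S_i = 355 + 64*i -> [355, 419, 483, 547, 611]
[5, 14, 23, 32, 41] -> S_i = 5 + 9*i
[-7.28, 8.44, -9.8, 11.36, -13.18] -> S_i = -7.28*(-1.16)^i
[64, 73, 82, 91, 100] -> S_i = 64 + 9*i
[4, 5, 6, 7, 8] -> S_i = 4 + 1*i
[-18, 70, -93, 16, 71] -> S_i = Random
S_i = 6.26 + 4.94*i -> [6.26, 11.2, 16.14, 21.08, 26.02]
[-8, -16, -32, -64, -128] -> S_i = -8*2^i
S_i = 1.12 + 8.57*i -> [1.12, 9.69, 18.26, 26.83, 35.4]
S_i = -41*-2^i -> [-41, 82, -164, 328, -656]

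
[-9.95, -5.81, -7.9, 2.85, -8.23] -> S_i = Random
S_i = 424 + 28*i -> [424, 452, 480, 508, 536]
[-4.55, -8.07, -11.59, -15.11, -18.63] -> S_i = -4.55 + -3.52*i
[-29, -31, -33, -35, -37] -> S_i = -29 + -2*i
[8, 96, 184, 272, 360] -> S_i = 8 + 88*i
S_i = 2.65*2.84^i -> [2.65, 7.53, 21.37, 60.7, 172.39]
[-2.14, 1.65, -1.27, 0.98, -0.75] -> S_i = -2.14*(-0.77)^i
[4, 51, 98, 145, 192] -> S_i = 4 + 47*i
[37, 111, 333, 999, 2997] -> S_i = 37*3^i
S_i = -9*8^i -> [-9, -72, -576, -4608, -36864]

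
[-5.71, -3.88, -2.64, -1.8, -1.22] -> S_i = -5.71*0.68^i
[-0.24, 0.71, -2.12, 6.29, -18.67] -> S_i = -0.24*(-2.97)^i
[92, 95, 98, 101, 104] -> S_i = 92 + 3*i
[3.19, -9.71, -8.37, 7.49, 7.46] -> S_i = Random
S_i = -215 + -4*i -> [-215, -219, -223, -227, -231]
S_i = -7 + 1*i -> [-7, -6, -5, -4, -3]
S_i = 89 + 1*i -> [89, 90, 91, 92, 93]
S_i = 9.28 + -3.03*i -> [9.28, 6.25, 3.22, 0.19, -2.84]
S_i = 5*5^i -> [5, 25, 125, 625, 3125]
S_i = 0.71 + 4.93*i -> [0.71, 5.64, 10.57, 15.5, 20.43]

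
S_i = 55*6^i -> [55, 330, 1980, 11880, 71280]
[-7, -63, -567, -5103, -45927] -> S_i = -7*9^i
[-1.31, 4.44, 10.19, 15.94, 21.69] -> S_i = -1.31 + 5.75*i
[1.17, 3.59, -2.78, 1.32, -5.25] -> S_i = Random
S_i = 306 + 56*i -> [306, 362, 418, 474, 530]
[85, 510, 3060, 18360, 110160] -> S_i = 85*6^i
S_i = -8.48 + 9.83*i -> [-8.48, 1.35, 11.18, 21.01, 30.84]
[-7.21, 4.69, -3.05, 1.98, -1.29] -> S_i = -7.21*(-0.65)^i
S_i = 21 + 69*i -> [21, 90, 159, 228, 297]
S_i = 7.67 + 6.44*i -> [7.67, 14.11, 20.55, 26.99, 33.43]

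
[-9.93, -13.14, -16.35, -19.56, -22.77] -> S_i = -9.93 + -3.21*i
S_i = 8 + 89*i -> [8, 97, 186, 275, 364]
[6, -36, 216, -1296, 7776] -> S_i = 6*-6^i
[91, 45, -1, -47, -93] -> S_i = 91 + -46*i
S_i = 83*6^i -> [83, 498, 2988, 17928, 107568]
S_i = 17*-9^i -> [17, -153, 1377, -12393, 111537]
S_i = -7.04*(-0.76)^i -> [-7.04, 5.35, -4.07, 3.09, -2.35]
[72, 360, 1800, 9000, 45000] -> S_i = 72*5^i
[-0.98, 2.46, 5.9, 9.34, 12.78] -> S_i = -0.98 + 3.44*i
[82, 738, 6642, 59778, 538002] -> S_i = 82*9^i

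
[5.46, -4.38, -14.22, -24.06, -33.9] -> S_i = 5.46 + -9.84*i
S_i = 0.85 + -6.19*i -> [0.85, -5.34, -11.53, -17.72, -23.91]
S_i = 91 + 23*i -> [91, 114, 137, 160, 183]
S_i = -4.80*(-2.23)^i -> [-4.8, 10.7, -23.87, 53.23, -118.7]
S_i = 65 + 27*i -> [65, 92, 119, 146, 173]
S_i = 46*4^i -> [46, 184, 736, 2944, 11776]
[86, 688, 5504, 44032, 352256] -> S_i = 86*8^i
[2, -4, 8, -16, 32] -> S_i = 2*-2^i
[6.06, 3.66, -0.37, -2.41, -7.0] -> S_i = Random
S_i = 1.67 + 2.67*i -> [1.67, 4.34, 7.01, 9.68, 12.35]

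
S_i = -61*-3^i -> [-61, 183, -549, 1647, -4941]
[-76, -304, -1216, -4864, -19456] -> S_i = -76*4^i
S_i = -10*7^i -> [-10, -70, -490, -3430, -24010]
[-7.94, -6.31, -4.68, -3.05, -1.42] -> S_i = -7.94 + 1.63*i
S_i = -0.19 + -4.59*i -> [-0.19, -4.78, -9.37, -13.96, -18.55]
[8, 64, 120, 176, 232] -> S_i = 8 + 56*i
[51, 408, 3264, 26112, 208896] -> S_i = 51*8^i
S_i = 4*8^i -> [4, 32, 256, 2048, 16384]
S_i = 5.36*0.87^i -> [5.36, 4.66, 4.06, 3.53, 3.07]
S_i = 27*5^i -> [27, 135, 675, 3375, 16875]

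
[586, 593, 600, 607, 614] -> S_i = 586 + 7*i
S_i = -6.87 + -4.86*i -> [-6.87, -11.73, -16.59, -21.45, -26.31]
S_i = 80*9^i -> [80, 720, 6480, 58320, 524880]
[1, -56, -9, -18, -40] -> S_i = Random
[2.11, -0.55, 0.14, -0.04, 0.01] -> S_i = 2.11*(-0.26)^i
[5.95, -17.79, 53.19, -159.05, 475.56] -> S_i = 5.95*(-2.99)^i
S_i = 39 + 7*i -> [39, 46, 53, 60, 67]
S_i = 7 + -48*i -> [7, -41, -89, -137, -185]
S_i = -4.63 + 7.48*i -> [-4.63, 2.85, 10.33, 17.81, 25.29]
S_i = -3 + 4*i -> [-3, 1, 5, 9, 13]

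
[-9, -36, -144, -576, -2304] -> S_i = -9*4^i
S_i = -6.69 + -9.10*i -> [-6.69, -15.79, -24.89, -33.99, -43.09]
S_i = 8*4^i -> [8, 32, 128, 512, 2048]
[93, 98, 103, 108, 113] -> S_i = 93 + 5*i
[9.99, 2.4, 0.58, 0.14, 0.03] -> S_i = 9.99*0.24^i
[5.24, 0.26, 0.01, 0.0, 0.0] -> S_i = 5.24*0.05^i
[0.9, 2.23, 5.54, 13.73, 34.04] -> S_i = 0.90*2.48^i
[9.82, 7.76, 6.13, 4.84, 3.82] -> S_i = 9.82*0.79^i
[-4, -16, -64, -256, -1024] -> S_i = -4*4^i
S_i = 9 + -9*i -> [9, 0, -9, -18, -27]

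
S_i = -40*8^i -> [-40, -320, -2560, -20480, -163840]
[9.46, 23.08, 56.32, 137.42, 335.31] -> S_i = 9.46*2.44^i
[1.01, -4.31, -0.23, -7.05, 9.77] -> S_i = Random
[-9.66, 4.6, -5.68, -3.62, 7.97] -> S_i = Random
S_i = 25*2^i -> [25, 50, 100, 200, 400]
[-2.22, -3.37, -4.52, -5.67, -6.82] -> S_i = -2.22 + -1.15*i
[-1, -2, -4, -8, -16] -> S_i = -1*2^i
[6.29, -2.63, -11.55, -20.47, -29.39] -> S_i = 6.29 + -8.92*i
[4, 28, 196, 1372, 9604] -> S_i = 4*7^i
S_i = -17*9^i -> [-17, -153, -1377, -12393, -111537]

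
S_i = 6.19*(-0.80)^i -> [6.19, -4.95, 3.96, -3.17, 2.54]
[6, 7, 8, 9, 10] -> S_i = 6 + 1*i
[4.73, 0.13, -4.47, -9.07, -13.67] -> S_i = 4.73 + -4.60*i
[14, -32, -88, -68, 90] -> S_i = Random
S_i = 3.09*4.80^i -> [3.09, 14.83, 71.19, 341.73, 1640.3]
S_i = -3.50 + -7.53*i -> [-3.5, -11.03, -18.56, -26.09, -33.62]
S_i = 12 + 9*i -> [12, 21, 30, 39, 48]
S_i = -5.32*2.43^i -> [-5.32, -12.93, -31.41, -76.34, -185.5]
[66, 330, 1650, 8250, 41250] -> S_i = 66*5^i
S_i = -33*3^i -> [-33, -99, -297, -891, -2673]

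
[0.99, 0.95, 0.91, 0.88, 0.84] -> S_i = 0.99*0.96^i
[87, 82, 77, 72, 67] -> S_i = 87 + -5*i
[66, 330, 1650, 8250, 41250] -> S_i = 66*5^i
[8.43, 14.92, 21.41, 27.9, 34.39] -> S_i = 8.43 + 6.49*i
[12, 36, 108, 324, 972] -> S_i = 12*3^i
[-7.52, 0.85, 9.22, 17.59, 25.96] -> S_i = -7.52 + 8.37*i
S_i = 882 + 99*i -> [882, 981, 1080, 1179, 1278]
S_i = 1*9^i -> [1, 9, 81, 729, 6561]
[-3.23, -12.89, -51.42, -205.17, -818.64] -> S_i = -3.23*3.99^i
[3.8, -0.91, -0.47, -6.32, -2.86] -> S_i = Random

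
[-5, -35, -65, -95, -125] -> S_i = -5 + -30*i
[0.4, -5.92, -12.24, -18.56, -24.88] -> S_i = 0.40 + -6.32*i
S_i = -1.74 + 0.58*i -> [-1.74, -1.16, -0.58, -0.0, 0.58]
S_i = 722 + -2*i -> [722, 720, 718, 716, 714]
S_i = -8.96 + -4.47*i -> [-8.96, -13.43, -17.9, -22.37, -26.84]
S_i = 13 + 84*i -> [13, 97, 181, 265, 349]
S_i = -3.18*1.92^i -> [-3.18, -6.11, -11.72, -22.51, -43.21]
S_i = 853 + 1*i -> [853, 854, 855, 856, 857]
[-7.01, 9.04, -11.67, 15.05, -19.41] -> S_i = -7.01*(-1.29)^i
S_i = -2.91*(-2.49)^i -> [-2.91, 7.25, -18.04, 44.93, -111.86]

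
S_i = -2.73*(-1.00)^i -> [-2.73, 2.73, -2.73, 2.73, -2.73]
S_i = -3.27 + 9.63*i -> [-3.27, 6.36, 15.99, 25.62, 35.25]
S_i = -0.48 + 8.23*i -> [-0.48, 7.75, 15.98, 24.21, 32.44]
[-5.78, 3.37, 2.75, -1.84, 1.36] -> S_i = Random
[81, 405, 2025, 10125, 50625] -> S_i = 81*5^i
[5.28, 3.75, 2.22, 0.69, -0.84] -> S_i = 5.28 + -1.53*i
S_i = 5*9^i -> [5, 45, 405, 3645, 32805]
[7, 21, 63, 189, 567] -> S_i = 7*3^i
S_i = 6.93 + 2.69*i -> [6.93, 9.62, 12.31, 15.0, 17.69]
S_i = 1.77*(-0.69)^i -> [1.77, -1.22, 0.84, -0.58, 0.4]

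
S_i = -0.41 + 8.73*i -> [-0.41, 8.32, 17.05, 25.78, 34.51]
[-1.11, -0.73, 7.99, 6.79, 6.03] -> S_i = Random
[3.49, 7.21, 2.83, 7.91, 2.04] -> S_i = Random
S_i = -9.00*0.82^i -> [-9.0, -7.38, -6.05, -4.96, -4.07]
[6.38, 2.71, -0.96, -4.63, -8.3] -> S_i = 6.38 + -3.67*i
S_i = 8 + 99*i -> [8, 107, 206, 305, 404]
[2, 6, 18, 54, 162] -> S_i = 2*3^i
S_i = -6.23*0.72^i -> [-6.23, -4.49, -3.23, -2.33, -1.67]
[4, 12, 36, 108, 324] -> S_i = 4*3^i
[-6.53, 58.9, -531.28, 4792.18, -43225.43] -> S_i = -6.53*(-9.02)^i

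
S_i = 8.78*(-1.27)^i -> [8.78, -11.15, 14.16, -17.98, 22.84]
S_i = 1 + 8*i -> [1, 9, 17, 25, 33]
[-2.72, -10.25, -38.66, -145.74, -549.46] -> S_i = -2.72*3.77^i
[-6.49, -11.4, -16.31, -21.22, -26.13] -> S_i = -6.49 + -4.91*i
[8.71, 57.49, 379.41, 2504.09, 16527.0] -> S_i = 8.71*6.60^i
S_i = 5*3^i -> [5, 15, 45, 135, 405]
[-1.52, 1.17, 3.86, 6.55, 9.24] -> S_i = -1.52 + 2.69*i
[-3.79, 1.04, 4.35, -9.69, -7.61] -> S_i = Random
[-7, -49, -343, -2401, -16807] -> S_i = -7*7^i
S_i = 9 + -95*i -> [9, -86, -181, -276, -371]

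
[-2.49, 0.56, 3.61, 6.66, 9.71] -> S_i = -2.49 + 3.05*i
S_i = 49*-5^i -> [49, -245, 1225, -6125, 30625]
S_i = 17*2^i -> [17, 34, 68, 136, 272]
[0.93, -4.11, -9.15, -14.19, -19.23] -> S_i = 0.93 + -5.04*i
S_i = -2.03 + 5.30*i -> [-2.03, 3.27, 8.57, 13.87, 19.17]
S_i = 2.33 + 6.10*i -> [2.33, 8.43, 14.53, 20.63, 26.73]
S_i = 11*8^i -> [11, 88, 704, 5632, 45056]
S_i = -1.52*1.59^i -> [-1.52, -2.42, -3.84, -6.11, -9.71]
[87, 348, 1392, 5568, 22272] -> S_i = 87*4^i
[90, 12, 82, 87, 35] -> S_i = Random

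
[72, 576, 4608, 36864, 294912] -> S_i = 72*8^i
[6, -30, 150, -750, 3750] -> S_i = 6*-5^i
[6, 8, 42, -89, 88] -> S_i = Random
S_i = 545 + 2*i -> [545, 547, 549, 551, 553]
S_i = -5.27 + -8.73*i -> [-5.27, -14.0, -22.73, -31.46, -40.19]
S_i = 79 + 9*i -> [79, 88, 97, 106, 115]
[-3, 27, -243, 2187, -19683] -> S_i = -3*-9^i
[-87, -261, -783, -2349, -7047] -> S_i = -87*3^i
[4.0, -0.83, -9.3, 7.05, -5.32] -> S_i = Random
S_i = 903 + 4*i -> [903, 907, 911, 915, 919]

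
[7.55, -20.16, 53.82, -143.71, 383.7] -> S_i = 7.55*(-2.67)^i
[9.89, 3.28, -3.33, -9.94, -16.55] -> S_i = 9.89 + -6.61*i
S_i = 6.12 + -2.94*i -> [6.12, 3.18, 0.24, -2.7, -5.64]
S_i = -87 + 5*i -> [-87, -82, -77, -72, -67]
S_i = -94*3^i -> [-94, -282, -846, -2538, -7614]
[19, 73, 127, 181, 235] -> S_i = 19 + 54*i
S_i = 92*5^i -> [92, 460, 2300, 11500, 57500]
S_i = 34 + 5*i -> [34, 39, 44, 49, 54]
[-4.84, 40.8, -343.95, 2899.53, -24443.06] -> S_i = -4.84*(-8.43)^i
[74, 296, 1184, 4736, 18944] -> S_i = 74*4^i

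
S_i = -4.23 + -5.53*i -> [-4.23, -9.76, -15.29, -20.82, -26.35]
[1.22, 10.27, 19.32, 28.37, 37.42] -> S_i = 1.22 + 9.05*i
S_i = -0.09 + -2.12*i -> [-0.09, -2.21, -4.33, -6.45, -8.57]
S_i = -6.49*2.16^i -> [-6.49, -14.02, -30.28, -65.4, -141.27]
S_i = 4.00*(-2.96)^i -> [4.0, -11.84, 35.05, -103.74, 307.06]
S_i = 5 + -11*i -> [5, -6, -17, -28, -39]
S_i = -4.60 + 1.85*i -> [-4.6, -2.75, -0.9, 0.95, 2.8]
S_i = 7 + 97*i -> [7, 104, 201, 298, 395]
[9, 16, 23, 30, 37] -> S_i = 9 + 7*i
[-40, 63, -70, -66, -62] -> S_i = Random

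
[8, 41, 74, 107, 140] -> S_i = 8 + 33*i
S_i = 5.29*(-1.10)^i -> [5.29, -5.82, 6.4, -7.04, 7.75]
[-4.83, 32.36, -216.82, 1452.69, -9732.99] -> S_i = -4.83*(-6.70)^i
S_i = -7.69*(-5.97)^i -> [-7.69, 45.91, -274.08, 1636.25, -9768.41]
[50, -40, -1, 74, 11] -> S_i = Random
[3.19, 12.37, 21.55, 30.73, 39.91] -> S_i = 3.19 + 9.18*i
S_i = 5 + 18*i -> [5, 23, 41, 59, 77]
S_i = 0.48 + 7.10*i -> [0.48, 7.58, 14.68, 21.78, 28.88]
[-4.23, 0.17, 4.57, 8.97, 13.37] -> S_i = -4.23 + 4.40*i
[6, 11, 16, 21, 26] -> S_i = 6 + 5*i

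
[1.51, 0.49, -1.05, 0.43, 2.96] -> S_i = Random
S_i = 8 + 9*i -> [8, 17, 26, 35, 44]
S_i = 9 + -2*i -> [9, 7, 5, 3, 1]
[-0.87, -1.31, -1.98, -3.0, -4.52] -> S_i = -0.87*1.51^i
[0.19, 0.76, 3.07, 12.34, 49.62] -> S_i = 0.19*4.02^i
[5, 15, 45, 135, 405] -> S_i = 5*3^i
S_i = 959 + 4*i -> [959, 963, 967, 971, 975]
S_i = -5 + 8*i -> [-5, 3, 11, 19, 27]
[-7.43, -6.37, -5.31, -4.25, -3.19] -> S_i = -7.43 + 1.06*i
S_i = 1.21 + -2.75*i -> [1.21, -1.54, -4.29, -7.04, -9.79]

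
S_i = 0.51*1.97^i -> [0.51, 1.0, 1.98, 3.9, 7.68]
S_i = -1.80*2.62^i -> [-1.8, -4.72, -12.36, -32.37, -84.82]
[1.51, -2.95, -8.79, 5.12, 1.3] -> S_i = Random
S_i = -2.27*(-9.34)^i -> [-2.27, 21.2, -198.02, 1849.55, -17274.81]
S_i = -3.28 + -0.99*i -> [-3.28, -4.27, -5.26, -6.25, -7.24]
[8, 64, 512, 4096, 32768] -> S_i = 8*8^i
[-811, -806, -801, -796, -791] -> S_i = -811 + 5*i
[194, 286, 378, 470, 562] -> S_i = 194 + 92*i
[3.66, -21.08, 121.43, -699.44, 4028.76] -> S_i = 3.66*(-5.76)^i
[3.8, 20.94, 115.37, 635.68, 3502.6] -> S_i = 3.80*5.51^i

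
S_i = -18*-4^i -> [-18, 72, -288, 1152, -4608]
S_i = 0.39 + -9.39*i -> [0.39, -9.0, -18.39, -27.78, -37.17]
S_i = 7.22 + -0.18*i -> [7.22, 7.04, 6.86, 6.68, 6.5]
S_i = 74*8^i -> [74, 592, 4736, 37888, 303104]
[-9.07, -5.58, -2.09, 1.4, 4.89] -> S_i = -9.07 + 3.49*i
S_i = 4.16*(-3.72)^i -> [4.16, -15.48, 57.57, -214.15, 796.65]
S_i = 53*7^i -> [53, 371, 2597, 18179, 127253]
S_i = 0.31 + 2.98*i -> [0.31, 3.29, 6.27, 9.25, 12.23]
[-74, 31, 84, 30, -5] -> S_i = Random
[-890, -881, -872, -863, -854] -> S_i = -890 + 9*i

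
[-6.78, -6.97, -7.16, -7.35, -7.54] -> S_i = -6.78 + -0.19*i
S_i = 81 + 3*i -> [81, 84, 87, 90, 93]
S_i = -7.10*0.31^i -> [-7.1, -2.2, -0.68, -0.21, -0.07]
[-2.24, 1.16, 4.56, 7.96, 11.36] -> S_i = -2.24 + 3.40*i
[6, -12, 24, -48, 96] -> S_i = 6*-2^i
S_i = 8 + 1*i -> [8, 9, 10, 11, 12]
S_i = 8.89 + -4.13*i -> [8.89, 4.76, 0.63, -3.5, -7.63]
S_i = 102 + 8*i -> [102, 110, 118, 126, 134]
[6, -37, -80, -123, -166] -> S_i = 6 + -43*i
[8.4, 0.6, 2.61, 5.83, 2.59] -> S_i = Random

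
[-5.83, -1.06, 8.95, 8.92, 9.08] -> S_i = Random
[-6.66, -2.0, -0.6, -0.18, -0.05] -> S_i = -6.66*0.30^i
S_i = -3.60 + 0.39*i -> [-3.6, -3.21, -2.82, -2.43, -2.04]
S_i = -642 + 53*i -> [-642, -589, -536, -483, -430]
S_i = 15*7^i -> [15, 105, 735, 5145, 36015]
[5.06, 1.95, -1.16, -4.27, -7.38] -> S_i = 5.06 + -3.11*i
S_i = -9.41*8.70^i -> [-9.41, -81.87, -712.24, -6196.51, -53909.67]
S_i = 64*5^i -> [64, 320, 1600, 8000, 40000]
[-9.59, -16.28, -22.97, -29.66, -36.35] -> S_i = -9.59 + -6.69*i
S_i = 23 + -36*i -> [23, -13, -49, -85, -121]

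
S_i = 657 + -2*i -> [657, 655, 653, 651, 649]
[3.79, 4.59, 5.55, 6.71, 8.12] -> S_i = 3.79*1.21^i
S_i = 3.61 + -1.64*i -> [3.61, 1.97, 0.33, -1.31, -2.95]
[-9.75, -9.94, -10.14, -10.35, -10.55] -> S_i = -9.75*1.02^i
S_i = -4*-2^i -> [-4, 8, -16, 32, -64]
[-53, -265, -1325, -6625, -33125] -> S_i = -53*5^i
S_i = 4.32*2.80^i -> [4.32, 12.1, 33.87, 94.83, 265.53]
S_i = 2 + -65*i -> [2, -63, -128, -193, -258]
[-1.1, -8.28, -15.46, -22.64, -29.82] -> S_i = -1.10 + -7.18*i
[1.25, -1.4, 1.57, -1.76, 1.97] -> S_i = 1.25*(-1.12)^i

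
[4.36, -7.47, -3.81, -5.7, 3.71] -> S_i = Random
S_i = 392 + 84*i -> [392, 476, 560, 644, 728]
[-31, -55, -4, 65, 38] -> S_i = Random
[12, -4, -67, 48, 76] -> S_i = Random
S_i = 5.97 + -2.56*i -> [5.97, 3.41, 0.85, -1.71, -4.27]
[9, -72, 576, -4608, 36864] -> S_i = 9*-8^i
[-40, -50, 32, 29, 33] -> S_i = Random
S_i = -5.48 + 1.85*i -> [-5.48, -3.63, -1.78, 0.07, 1.92]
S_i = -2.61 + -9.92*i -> [-2.61, -12.53, -22.45, -32.37, -42.29]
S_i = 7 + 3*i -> [7, 10, 13, 16, 19]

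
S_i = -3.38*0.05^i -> [-3.38, -0.17, -0.01, -0.0, -0.0]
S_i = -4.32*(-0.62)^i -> [-4.32, 2.68, -1.66, 1.03, -0.64]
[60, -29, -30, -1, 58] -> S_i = Random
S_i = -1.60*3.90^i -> [-1.6, -6.24, -24.34, -94.91, -370.15]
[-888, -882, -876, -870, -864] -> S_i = -888 + 6*i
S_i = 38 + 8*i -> [38, 46, 54, 62, 70]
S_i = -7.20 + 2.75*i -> [-7.2, -4.45, -1.7, 1.05, 3.8]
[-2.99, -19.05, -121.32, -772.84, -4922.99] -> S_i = -2.99*6.37^i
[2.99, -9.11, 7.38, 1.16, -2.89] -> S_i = Random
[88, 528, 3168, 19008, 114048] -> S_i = 88*6^i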